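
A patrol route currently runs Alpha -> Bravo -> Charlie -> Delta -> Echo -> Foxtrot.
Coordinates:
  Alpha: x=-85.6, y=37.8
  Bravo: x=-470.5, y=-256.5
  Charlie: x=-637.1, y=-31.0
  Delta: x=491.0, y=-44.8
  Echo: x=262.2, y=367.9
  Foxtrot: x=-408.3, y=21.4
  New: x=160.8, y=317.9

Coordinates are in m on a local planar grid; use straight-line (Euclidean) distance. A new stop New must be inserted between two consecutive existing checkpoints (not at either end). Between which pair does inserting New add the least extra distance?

Added distance for inserting New between each consecutive pair:
Alpha–Bravo: 742.0 m
Bravo–Charlie: 1444.0 m
Charlie–Delta: 233.2 m
Delta–Echo: 131.7 m
Echo–Foxtrot: 0.0 m
Smallest added distance is 0.0 m, inserting between Echo and Foxtrot.

between Echo and Foxtrot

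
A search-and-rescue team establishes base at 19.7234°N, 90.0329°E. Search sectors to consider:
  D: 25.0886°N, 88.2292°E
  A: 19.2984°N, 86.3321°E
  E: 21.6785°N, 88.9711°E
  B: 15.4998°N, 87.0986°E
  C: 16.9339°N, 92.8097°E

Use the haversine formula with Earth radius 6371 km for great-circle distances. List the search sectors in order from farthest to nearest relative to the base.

Distances from the base:
D 25.0886°N, 88.2292°E: 624.7 km
B 15.4998°N, 87.0986°E: 563.2 km
C 16.9339°N, 92.8097°E: 426.7 km
A 19.2984°N, 86.3321°E: 390.7 km
E 21.6785°N, 88.9711°E: 243.8 km

D, B, C, A, E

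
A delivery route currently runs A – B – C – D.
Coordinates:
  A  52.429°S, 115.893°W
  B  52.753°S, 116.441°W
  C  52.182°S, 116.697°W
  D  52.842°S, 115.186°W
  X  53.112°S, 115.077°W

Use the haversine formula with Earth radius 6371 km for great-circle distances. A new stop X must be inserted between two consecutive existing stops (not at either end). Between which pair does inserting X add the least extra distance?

between C and D

Added distance for inserting X between each consecutive pair:
A–B: 141.8 km
B–C: 184.4 km
C–D: 55.5 km
Smallest added distance is 55.5 km, inserting between C and D.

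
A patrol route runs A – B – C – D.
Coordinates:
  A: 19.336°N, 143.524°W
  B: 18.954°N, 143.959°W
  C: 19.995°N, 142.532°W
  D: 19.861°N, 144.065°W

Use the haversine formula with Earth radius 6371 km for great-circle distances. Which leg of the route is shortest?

A–B

Leg distances:
A→B: 62.4 km
B→C: 189.1 km
C→D: 160.9 km
The shortest leg is A–B at 62.4 km.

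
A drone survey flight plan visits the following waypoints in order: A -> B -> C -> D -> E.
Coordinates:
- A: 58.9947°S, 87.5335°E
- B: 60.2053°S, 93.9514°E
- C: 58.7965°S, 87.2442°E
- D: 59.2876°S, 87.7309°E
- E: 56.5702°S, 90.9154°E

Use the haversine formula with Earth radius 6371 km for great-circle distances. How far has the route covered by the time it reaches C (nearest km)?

795 km

Leg distances:
A→B: 385.2 km  (cumulative 385.2 km)
B→C: 409.4 km  (cumulative 794.6 km)
Cumulative distance at C ≈ 795 km.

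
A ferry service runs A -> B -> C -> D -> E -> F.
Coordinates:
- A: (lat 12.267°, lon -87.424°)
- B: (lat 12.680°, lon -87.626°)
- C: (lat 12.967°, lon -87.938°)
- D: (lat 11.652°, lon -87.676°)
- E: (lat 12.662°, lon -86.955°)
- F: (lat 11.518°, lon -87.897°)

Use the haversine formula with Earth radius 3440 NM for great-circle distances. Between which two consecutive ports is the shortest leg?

Leg distances:
A→B: 27.5 NM
B→C: 25.1 NM
C→D: 80.4 NM
D→E: 73.9 NM
E→F: 88.2 NM
The shortest leg is B–C at 25.1 NM.

B–C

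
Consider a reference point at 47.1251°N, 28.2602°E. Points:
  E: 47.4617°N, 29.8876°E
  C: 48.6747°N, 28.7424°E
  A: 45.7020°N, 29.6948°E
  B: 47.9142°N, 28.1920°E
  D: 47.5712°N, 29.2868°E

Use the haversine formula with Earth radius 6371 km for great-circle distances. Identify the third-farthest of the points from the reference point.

Distance to each, sorted:
A: 192.7 km
C: 176.0 km
E: 128.3 km
D: 91.9 km
B: 87.9 km
The third-farthest is E at 128.3 km.

E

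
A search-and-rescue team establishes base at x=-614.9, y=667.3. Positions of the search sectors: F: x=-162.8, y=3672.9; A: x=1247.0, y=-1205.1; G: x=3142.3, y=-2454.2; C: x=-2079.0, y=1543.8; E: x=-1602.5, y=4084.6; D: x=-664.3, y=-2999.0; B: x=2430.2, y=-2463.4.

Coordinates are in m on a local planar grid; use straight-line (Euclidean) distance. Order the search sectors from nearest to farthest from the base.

C, A, F, E, D, B, G

Distance from the base at x=-614.9, y=667.3 to each:
C x=-2079.0, y=1543.8: 1706.4 m
A x=1247.0, y=-1205.1: 2640.6 m
F x=-162.8, y=3672.9: 3039.4 m
E x=-1602.5, y=4084.6: 3557.1 m
D x=-664.3, y=-2999.0: 3666.6 m
B x=2430.2, y=-2463.4: 4367.4 m
G x=3142.3, y=-2454.2: 4884.7 m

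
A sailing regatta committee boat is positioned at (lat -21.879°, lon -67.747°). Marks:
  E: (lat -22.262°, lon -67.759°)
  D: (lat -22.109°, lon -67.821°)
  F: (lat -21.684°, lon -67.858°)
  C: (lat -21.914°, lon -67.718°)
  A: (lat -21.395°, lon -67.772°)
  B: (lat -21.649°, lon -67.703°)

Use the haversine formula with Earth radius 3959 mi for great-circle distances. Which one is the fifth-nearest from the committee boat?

E

Distance to each, sorted:
C: 3.1 mi
F: 15.2 mi
B: 16.1 mi
D: 16.6 mi
E: 26.5 mi
A: 33.5 mi
The fifth-nearest is E at 26.5 mi.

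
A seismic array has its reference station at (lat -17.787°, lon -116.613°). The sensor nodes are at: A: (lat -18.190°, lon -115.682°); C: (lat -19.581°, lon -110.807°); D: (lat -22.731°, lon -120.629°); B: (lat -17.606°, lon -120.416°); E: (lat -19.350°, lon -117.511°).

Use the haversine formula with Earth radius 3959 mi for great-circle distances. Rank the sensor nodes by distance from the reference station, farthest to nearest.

Distance from the reference station at (lat -17.787°, lon -116.613°) to each:
D (lat -22.731°, lon -120.629°): 429.4 mi
C (lat -19.581°, lon -110.807°): 399.7 mi
B (lat -17.606°, lon -120.416°): 250.7 mi
E (lat -19.350°, lon -117.511°): 123.0 mi
A (lat -18.190°, lon -115.682°): 67.2 mi

D, C, B, E, A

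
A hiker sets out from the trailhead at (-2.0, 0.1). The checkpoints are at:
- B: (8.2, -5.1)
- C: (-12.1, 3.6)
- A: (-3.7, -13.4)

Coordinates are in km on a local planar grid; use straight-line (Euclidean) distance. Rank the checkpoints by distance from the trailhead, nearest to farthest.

Distance from the trailhead at (-2.0, 0.1) to each:
C (-12.1, 3.6): 10.7 km
B (8.2, -5.1): 11.4 km
A (-3.7, -13.4): 13.6 km

C, B, A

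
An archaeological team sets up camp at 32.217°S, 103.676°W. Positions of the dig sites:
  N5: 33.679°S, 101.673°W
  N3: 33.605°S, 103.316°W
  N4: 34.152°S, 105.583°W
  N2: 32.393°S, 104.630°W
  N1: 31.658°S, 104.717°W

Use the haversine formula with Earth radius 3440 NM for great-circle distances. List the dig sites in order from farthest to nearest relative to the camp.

Distances from the camp:
N4 34.152°S, 105.583°W: 150.6 NM
N5 33.679°S, 101.673°W: 133.7 NM
N3 33.605°S, 103.316°W: 85.3 NM
N1 31.658°S, 104.717°W: 62.8 NM
N2 32.393°S, 104.630°W: 49.6 NM

N4, N5, N3, N1, N2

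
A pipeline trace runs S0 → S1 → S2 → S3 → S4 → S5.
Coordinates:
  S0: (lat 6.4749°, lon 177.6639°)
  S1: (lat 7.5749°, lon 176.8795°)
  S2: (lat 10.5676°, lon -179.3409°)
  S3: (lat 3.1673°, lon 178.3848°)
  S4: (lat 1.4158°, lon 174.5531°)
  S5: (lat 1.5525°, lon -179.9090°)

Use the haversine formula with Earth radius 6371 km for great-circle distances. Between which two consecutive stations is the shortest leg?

Leg distances:
S0→S1: 149.8 km
S1→S2: 531.9 km
S2→S3: 860.3 km
S3→S4: 468.1 km
S4→S5: 615.8 km
The shortest leg is S0–S1 at 149.8 km.

S0–S1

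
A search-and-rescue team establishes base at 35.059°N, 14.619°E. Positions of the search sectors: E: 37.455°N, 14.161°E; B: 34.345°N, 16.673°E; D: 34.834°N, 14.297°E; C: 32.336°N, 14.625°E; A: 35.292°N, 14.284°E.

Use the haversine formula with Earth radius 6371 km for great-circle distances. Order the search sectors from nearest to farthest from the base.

D, A, B, E, C

Computing each great-circle distance from 35.059°N, 14.619°E:
D 34.834°N, 14.297°E: 38.6 km
A 35.292°N, 14.284°E: 40.0 km
B 34.345°N, 16.673°E: 203.9 km
E 37.455°N, 14.161°E: 269.6 km
C 32.336°N, 14.625°E: 302.8 km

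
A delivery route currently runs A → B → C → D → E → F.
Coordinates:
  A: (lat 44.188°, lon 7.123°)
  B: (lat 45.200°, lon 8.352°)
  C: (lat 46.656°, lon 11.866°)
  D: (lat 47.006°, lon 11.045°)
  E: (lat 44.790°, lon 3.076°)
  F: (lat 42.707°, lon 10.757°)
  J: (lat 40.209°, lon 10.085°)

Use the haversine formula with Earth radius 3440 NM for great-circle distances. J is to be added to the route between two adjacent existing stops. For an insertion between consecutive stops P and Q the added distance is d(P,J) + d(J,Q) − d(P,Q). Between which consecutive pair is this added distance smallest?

Added distance for inserting J between each consecutive pair:
A–B: 501.7 NM
B–C: 533.2 NM
C–D: 765.2 NM
D–E: 466.2 NM
E–F: 211.7 NM
Smallest added distance is 211.7 NM, inserting between E and F.

between E and F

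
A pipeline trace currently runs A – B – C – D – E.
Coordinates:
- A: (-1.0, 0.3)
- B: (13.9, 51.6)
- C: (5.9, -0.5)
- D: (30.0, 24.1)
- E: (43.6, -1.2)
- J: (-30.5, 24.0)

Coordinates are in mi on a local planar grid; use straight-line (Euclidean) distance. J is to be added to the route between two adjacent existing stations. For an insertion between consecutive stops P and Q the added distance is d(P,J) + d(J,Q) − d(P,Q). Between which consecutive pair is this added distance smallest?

between A and B

Added distance for inserting J between each consecutive pair:
A–B: 36.7 mi
B–C: 43.4 mi
C–D: 69.9 mi
D–E: 110.0 mi
Smallest added distance is 36.7 mi, inserting between A and B.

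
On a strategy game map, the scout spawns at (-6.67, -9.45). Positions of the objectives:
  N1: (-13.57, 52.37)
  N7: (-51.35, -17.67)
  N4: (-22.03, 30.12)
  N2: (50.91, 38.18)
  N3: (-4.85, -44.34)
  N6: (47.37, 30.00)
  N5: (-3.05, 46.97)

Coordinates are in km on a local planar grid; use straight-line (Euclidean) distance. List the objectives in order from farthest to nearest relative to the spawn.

N2, N6, N1, N5, N7, N4, N3

Computing each straight-line distance from (-6.67, -9.45):
N2 (50.91, 38.18): 74.7 km
N6 (47.37, 30.00): 66.9 km
N1 (-13.57, 52.37): 62.2 km
N5 (-3.05, 46.97): 56.5 km
N7 (-51.35, -17.67): 45.4 km
N4 (-22.03, 30.12): 42.4 km
N3 (-4.85, -44.34): 34.9 km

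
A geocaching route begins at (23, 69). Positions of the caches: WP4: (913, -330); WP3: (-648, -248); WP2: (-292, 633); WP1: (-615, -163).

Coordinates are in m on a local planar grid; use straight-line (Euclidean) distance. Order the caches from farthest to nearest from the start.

Distance from the start at (23, 69) to each:
WP4 (913, -330): 975.3 m
WP3 (-648, -248): 742.1 m
WP1 (-615, -163): 678.9 m
WP2 (-292, 633): 646.0 m

WP4, WP3, WP1, WP2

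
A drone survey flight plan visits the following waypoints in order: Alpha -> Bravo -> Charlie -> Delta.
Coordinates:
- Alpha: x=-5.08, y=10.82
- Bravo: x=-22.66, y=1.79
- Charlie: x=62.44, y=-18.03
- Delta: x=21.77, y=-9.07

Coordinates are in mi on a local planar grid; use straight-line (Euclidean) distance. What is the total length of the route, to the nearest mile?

Leg distances:
Alpha→Bravo: 19.8 mi  (cumulative 19.8 mi)
Bravo→Charlie: 87.4 mi  (cumulative 107.1 mi)
Charlie→Delta: 41.6 mi  (cumulative 148.8 mi)
Total route length ≈ 149 mi.

149 mi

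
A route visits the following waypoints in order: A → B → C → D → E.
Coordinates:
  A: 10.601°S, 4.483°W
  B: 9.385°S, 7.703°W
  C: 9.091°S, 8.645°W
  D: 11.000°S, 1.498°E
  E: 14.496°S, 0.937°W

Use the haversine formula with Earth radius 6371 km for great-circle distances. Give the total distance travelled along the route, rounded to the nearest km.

Leg distances:
A→B: 377.6 km  (cumulative 377.6 km)
B→C: 108.4 km  (cumulative 486.1 km)
C→D: 1130.6 km  (cumulative 1616.6 km)
D→E: 469.9 km  (cumulative 2086.6 km)
Total route length ≈ 2087 km.

2087 km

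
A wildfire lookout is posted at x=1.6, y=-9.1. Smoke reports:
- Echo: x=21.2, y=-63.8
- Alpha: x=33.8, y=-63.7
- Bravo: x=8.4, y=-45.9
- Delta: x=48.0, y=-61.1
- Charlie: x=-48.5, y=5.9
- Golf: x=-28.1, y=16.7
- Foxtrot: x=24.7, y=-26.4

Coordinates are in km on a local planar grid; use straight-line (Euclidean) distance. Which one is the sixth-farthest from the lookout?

Bravo

Distance to each, sorted:
Delta: 69.7 km
Alpha: 63.4 km
Echo: 58.1 km
Charlie: 52.3 km
Golf: 39.3 km
Bravo: 37.4 km
Foxtrot: 28.9 km
The sixth-farthest is Bravo at 37.4 km.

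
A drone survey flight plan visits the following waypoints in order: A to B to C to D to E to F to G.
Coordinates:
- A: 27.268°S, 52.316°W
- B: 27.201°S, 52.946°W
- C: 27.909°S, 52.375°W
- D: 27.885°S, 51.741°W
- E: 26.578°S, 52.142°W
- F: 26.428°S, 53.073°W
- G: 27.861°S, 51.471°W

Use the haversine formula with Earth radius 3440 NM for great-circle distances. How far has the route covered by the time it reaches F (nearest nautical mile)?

252 NM

Leg distances:
A→B: 33.9 NM  (cumulative 33.9 NM)
B→C: 52.3 NM  (cumulative 86.1 NM)
C→D: 33.7 NM  (cumulative 119.8 NM)
D→E: 81.3 NM  (cumulative 201.1 NM)
E→F: 50.8 NM  (cumulative 252.0 NM)
Cumulative distance at F ≈ 252 NM.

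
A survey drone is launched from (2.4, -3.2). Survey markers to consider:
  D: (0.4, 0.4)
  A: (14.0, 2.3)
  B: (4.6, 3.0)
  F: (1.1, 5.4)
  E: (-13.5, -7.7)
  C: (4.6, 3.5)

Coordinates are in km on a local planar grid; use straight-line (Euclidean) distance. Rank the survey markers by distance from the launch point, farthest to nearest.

Distance from the launch point at (2.4, -3.2) to each:
E (-13.5, -7.7): 16.5 km
A (14.0, 2.3): 12.8 km
F (1.1, 5.4): 8.7 km
C (4.6, 3.5): 7.1 km
B (4.6, 3.0): 6.6 km
D (0.4, 0.4): 4.1 km

E, A, F, C, B, D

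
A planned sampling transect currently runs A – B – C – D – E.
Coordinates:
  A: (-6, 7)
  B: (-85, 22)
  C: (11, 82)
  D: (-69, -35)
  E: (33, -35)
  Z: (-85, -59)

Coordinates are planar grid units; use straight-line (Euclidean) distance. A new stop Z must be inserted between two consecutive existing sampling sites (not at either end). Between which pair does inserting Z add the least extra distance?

Added distance for inserting Z between each consecutive pair:
A–B: 103.5
B–C: 138.4
C–D: 57.7
D–E: 47.3
Smallest added distance is 47.3, inserting between D and E.

between D and E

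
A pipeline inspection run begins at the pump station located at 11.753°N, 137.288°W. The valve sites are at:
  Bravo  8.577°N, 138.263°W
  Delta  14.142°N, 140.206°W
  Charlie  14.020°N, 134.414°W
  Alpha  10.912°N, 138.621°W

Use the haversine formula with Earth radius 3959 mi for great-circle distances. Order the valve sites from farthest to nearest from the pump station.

Delta, Charlie, Bravo, Alpha

Computing each great-circle distance from 11.753°N, 137.288°W:
Delta 14.142°N, 140.206°W: 256.6 mi
Charlie 14.020°N, 134.414°W: 249.0 mi
Bravo 8.577°N, 138.263°W: 229.3 mi
Alpha 10.912°N, 138.621°W: 107.4 mi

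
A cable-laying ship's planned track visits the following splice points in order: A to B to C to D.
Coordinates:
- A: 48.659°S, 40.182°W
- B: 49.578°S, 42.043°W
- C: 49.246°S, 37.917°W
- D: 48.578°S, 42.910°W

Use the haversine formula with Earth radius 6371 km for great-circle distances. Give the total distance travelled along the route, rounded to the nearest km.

843 km

Leg distances:
A→B: 169.7 km  (cumulative 169.7 km)
B→C: 300.7 km  (cumulative 470.4 km)
C→D: 372.3 km  (cumulative 842.7 km)
Total route length ≈ 843 km.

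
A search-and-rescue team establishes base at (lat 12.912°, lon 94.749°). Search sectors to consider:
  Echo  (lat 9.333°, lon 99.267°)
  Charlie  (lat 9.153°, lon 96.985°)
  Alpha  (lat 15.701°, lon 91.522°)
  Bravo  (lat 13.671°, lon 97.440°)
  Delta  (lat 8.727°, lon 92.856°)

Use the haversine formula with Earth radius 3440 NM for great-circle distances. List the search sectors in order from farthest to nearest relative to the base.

Distances from the base:
Echo (lat 9.333°, lon 99.267°): 342.0 NM
Delta (lat 8.727°, lon 92.856°): 274.9 NM
Charlie (lat 9.153°, lon 96.985°): 261.3 NM
Alpha (lat 15.701°, lon 91.522°): 251.5 NM
Bravo (lat 13.671°, lon 97.440°): 163.7 NM

Echo, Delta, Charlie, Alpha, Bravo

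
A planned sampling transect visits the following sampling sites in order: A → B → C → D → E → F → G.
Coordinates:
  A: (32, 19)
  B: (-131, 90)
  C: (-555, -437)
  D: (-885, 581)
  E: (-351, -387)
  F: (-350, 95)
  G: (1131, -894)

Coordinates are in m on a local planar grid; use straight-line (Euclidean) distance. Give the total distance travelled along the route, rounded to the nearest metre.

5293 m

Leg distances:
A→B: 177.8 m  (cumulative 177.8 m)
B→C: 676.4 m  (cumulative 854.2 m)
C→D: 1070.2 m  (cumulative 1924.3 m)
D→E: 1105.5 m  (cumulative 3029.9 m)
E→F: 482.0 m  (cumulative 3511.9 m)
F→G: 1780.9 m  (cumulative 5292.7 m)
Total route length ≈ 5293 m.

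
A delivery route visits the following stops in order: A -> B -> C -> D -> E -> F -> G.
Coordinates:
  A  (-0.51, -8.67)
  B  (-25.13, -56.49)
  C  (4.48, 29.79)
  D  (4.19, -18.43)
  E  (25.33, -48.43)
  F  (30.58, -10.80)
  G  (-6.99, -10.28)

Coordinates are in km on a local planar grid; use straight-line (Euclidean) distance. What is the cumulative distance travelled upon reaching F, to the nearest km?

Leg distances:
A→B: 53.8 km  (cumulative 53.8 km)
B→C: 91.2 km  (cumulative 145.0 km)
C→D: 48.2 km  (cumulative 193.2 km)
D→E: 36.7 km  (cumulative 229.9 km)
E→F: 38.0 km  (cumulative 267.9 km)
Cumulative distance at F ≈ 268 km.

268 km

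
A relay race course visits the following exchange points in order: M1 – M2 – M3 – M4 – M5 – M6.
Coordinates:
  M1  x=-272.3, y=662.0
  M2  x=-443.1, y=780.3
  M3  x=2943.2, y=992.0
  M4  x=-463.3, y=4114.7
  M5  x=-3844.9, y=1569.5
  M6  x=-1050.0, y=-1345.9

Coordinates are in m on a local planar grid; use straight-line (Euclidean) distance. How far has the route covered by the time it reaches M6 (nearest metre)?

Leg distances:
M1→M2: 207.8 m  (cumulative 207.8 m)
M2→M3: 3392.9 m  (cumulative 3600.7 m)
M3→M4: 4621.2 m  (cumulative 8221.9 m)
M4→M5: 4232.4 m  (cumulative 12454.3 m)
M5→M6: 4038.7 m  (cumulative 16493.0 m)
Cumulative distance at M6 ≈ 16493 m.

16493 m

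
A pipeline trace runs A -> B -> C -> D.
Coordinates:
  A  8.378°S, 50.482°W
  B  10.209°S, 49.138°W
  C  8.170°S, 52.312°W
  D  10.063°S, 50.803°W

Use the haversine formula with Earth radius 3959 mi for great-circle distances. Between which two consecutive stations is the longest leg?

Leg distances:
A→B: 156.2 mi
B→C: 258.3 mi
C→D: 166.5 mi
The longest leg is B–C at 258.3 mi.

B–C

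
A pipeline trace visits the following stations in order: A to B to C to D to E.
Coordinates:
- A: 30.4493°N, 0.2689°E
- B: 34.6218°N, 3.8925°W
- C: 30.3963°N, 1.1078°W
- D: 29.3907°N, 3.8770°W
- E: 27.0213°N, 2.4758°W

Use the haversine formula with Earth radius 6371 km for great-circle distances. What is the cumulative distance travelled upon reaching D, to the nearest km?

Leg distances:
A→B: 606.0 km  (cumulative 606.0 km)
B→C: 537.5 km  (cumulative 1143.5 km)
C→D: 289.4 km  (cumulative 1432.9 km)
Cumulative distance at D ≈ 1433 km.

1433 km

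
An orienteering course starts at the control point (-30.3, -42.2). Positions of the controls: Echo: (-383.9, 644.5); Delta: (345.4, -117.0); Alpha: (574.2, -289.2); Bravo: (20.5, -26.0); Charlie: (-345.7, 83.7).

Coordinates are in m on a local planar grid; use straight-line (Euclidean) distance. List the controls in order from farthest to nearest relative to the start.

Distances from the start:
Echo (-383.9, 644.5): 772.4 m
Alpha (574.2, -289.2): 653.0 m
Delta (345.4, -117.0): 383.1 m
Charlie (-345.7, 83.7): 339.6 m
Bravo (20.5, -26.0): 53.3 m

Echo, Alpha, Delta, Charlie, Bravo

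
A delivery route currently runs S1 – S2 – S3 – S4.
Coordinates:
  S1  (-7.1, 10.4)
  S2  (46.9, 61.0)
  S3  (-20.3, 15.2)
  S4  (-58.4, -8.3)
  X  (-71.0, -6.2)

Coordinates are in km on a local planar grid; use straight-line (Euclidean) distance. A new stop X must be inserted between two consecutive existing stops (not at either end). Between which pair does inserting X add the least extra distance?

between S3 and S4

Added distance for inserting X between each consecutive pair:
S1–S2: 127.7 km
S2–S3: 109.4 km
S3–S4: 23.0 km
Smallest added distance is 23.0 km, inserting between S3 and S4.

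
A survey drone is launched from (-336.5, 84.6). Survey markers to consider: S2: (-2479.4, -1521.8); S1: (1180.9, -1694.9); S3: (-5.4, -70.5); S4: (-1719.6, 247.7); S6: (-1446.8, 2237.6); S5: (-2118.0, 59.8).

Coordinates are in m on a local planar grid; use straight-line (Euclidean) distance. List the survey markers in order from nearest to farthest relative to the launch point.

S3, S4, S5, S1, S6, S2

Distance from the launch point at (-336.5, 84.6) to each:
S3 (-5.4, -70.5): 365.6 m
S4 (-1719.6, 247.7): 1392.7 m
S5 (-2118.0, 59.8): 1781.7 m
S1 (1180.9, -1694.9): 2338.6 m
S6 (-1446.8, 2237.6): 2422.4 m
S2 (-2479.4, -1521.8): 2678.2 m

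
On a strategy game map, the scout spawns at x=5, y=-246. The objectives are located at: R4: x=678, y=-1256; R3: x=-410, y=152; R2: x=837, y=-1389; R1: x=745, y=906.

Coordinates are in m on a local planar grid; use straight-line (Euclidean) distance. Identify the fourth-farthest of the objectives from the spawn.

R3

Distance to each, sorted:
R2: 1413.7 m
R1: 1369.2 m
R4: 1213.7 m
R3: 575.0 m
The fourth-farthest is R3 at 575.0 m.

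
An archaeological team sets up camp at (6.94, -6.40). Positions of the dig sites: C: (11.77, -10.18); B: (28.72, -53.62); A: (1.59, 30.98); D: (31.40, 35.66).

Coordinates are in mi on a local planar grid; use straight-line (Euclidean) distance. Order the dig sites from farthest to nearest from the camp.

Distances from the camp:
B (28.72, -53.62): 52.0 mi
D (31.40, 35.66): 48.7 mi
A (1.59, 30.98): 37.8 mi
C (11.77, -10.18): 6.1 mi

B, D, A, C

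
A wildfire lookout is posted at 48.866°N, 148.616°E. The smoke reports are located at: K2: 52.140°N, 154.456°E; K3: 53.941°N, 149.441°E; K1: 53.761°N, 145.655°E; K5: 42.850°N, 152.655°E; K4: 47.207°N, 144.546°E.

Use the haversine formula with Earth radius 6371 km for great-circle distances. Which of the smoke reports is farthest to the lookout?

K5

Distances from the lookout (48.866°N, 148.616°E):
K5: 738.2 km
K1: 581.8 km
K3: 567.2 km
K2: 550.3 km
K4: 354.3 km
The farthest is K5 at 738.2 km.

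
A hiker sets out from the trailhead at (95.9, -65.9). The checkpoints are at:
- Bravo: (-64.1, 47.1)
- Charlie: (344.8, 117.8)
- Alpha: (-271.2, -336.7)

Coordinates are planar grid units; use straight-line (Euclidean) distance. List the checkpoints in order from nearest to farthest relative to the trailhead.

Bravo, Charlie, Alpha

Computing each straight-line distance from (95.9, -65.9):
Bravo (-64.1, 47.1): 195.9
Charlie (344.8, 117.8): 309.3
Alpha (-271.2, -336.7): 456.2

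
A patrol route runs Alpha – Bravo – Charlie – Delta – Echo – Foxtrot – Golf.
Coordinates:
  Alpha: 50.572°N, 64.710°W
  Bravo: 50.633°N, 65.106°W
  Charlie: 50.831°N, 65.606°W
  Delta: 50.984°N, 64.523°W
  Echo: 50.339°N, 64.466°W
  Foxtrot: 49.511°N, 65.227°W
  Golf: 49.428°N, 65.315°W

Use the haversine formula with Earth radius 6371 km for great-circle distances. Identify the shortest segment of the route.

Leg distances:
Alpha→Bravo: 28.8 km
Bravo→Charlie: 41.5 km
Charlie→Delta: 77.8 km
Delta→Echo: 71.8 km
Echo→Foxtrot: 107.0 km
Foxtrot→Golf: 11.2 km
The shortest leg is Foxtrot–Golf at 11.2 km.

Foxtrot–Golf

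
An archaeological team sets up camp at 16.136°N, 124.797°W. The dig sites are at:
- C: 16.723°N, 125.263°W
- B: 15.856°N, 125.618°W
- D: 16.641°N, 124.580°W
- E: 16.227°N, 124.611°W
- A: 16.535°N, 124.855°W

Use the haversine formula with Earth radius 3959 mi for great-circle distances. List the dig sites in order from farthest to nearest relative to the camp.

B, C, D, A, E

Computing each great-circle distance from 16.136°N, 124.797°W:
B 15.856°N, 125.618°W: 57.9 mi
C 16.723°N, 125.263°W: 51.0 mi
D 16.641°N, 124.580°W: 37.7 mi
A 16.535°N, 124.855°W: 27.8 mi
E 16.227°N, 124.611°W: 13.9 mi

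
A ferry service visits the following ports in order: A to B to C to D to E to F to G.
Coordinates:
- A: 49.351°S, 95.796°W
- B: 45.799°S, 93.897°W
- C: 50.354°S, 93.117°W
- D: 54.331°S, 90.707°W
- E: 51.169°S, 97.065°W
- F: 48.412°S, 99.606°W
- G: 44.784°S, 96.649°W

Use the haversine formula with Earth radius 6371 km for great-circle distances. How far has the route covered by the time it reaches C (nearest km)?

Leg distances:
A→B: 419.8 km  (cumulative 419.8 km)
B→C: 509.8 km  (cumulative 929.6 km)
Cumulative distance at C ≈ 930 km.

930 km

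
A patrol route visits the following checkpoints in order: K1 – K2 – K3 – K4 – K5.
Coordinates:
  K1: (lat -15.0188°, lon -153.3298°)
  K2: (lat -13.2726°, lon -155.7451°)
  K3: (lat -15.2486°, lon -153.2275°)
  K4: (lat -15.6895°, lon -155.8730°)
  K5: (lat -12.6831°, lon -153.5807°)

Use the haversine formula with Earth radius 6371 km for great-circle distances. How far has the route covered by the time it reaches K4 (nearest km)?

962 km

Leg distances:
K1→K2: 324.8 km  (cumulative 324.8 km)
K2→K3: 349.1 km  (cumulative 673.9 km)
K3→K4: 287.7 km  (cumulative 961.7 km)
Cumulative distance at K4 ≈ 962 km.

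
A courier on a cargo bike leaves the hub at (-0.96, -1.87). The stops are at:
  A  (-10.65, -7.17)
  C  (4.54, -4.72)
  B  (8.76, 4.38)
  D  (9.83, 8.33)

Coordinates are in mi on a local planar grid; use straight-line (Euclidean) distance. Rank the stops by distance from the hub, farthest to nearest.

D, B, A, C

Computing each straight-line distance from (-0.96, -1.87):
D (9.83, 8.33): 14.8 mi
B (8.76, 4.38): 11.6 mi
A (-10.65, -7.17): 11.0 mi
C (4.54, -4.72): 6.2 mi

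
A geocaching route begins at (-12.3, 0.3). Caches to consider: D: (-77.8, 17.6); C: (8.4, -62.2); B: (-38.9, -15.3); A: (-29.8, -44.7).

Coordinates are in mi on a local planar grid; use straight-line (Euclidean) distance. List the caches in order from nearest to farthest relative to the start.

B, A, C, D

Distance from the start at (-12.3, 0.3) to each:
B (-38.9, -15.3): 30.8 mi
A (-29.8, -44.7): 48.3 mi
C (8.4, -62.2): 65.8 mi
D (-77.8, 17.6): 67.7 mi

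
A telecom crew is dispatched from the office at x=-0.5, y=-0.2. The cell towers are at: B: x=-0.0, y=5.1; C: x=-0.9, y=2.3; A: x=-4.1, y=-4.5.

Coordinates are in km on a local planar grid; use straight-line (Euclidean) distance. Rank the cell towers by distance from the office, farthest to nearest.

Distances from the office:
A x=-4.1, y=-4.5: 5.6 km
B x=-0.0, y=5.1: 5.3 km
C x=-0.9, y=2.3: 2.5 km

A, B, C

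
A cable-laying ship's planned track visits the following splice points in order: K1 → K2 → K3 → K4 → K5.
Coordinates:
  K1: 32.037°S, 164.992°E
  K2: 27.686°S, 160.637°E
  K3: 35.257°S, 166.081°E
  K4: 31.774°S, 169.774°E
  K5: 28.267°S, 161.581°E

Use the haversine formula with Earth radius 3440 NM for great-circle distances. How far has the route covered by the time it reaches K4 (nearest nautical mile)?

1158 NM

Leg distances:
K1→K2: 345.8 NM  (cumulative 345.8 NM)
K2→K3: 533.0 NM  (cumulative 878.8 NM)
K3→K4: 279.1 NM  (cumulative 1157.9 NM)
Cumulative distance at K4 ≈ 1158 NM.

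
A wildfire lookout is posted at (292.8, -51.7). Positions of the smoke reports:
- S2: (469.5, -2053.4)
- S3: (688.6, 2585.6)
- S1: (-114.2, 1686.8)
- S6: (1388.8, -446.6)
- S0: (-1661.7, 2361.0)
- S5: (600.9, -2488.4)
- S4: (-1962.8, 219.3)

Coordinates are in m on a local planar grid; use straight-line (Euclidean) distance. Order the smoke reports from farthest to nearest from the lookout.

Distances from the lookout:
S0 (-1661.7, 2361.0): 3105.0 m
S3 (688.6, 2585.6): 2666.8 m
S5 (600.9, -2488.4): 2456.1 m
S4 (-1962.8, 219.3): 2271.8 m
S2 (469.5, -2053.4): 2009.5 m
S1 (-114.2, 1686.8): 1785.5 m
S6 (1388.8, -446.6): 1165.0 m

S0, S3, S5, S4, S2, S1, S6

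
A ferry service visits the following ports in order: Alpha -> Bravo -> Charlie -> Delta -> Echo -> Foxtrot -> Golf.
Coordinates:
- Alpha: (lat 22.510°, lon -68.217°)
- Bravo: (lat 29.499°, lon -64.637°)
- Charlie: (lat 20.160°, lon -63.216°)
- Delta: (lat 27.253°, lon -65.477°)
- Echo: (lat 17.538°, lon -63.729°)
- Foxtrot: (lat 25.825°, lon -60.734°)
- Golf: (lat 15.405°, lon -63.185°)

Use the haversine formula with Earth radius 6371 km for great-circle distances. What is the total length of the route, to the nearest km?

5978 km

Leg distances:
Alpha→Bravo: 855.4 km  (cumulative 855.4 km)
Bravo→Charlie: 1048.3 km  (cumulative 1903.6 km)
Charlie→Delta: 821.5 km  (cumulative 2725.2 km)
Delta→Echo: 1095.1 km  (cumulative 3820.2 km)
Echo→Foxtrot: 971.9 km  (cumulative 4792.2 km)
Foxtrot→Golf: 1186.3 km  (cumulative 5978.5 km)
Total route length ≈ 5978 km.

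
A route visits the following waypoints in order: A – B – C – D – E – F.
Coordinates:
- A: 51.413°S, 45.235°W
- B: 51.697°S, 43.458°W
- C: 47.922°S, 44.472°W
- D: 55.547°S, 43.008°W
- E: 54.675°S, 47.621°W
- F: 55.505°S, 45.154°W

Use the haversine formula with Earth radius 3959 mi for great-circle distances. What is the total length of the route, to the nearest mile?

1179 mi

Leg distances:
A→B: 78.8 mi  (cumulative 78.8 mi)
B→C: 264.7 mi  (cumulative 343.5 mi)
C→D: 530.5 mi  (cumulative 874.1 mi)
D→E: 192.0 mi  (cumulative 1066.1 mi)
E→F: 113.2 mi  (cumulative 1179.2 mi)
Total route length ≈ 1179 mi.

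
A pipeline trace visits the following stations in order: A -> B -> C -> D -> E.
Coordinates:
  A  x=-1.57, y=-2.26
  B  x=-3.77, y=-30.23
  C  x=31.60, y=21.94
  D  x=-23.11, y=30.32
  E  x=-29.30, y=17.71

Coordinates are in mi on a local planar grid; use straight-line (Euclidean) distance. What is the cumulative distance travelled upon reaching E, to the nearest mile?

160 mi

Leg distances:
A→B: 28.1 mi  (cumulative 28.1 mi)
B→C: 63.0 mi  (cumulative 91.1 mi)
C→D: 55.3 mi  (cumulative 146.4 mi)
D→E: 14.0 mi  (cumulative 160.5 mi)
Cumulative distance at E ≈ 160 mi.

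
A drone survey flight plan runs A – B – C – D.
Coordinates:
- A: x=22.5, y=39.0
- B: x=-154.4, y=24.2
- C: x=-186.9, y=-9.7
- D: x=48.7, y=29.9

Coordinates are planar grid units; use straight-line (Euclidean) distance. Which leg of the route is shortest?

Leg distances:
A→B: 177.5
B→C: 47.0
C→D: 238.9
The shortest leg is B–C at 47.0.

B–C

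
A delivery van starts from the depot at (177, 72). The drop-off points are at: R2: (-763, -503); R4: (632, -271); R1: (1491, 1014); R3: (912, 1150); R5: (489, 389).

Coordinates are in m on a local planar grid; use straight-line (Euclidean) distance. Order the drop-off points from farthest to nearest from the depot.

R1, R3, R2, R4, R5

Computing each straight-line distance from (177, 72):
R1 (1491, 1014): 1616.8 m
R3 (912, 1150): 1304.7 m
R2 (-763, -503): 1101.9 m
R4 (632, -271): 569.8 m
R5 (489, 389): 444.8 m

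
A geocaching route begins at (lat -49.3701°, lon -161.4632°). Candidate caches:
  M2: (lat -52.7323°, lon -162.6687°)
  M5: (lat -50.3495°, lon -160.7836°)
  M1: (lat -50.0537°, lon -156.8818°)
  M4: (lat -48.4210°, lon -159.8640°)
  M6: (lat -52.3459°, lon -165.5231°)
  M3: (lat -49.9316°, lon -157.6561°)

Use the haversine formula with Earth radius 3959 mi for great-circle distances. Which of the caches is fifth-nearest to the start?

M2

Distances from the start ((lat -49.3701°, lon -161.4632°)):
M5: 74.1 mi
M4: 97.9 mi
M3: 174.7 mi
M1: 210.0 mi
M2: 238.1 mi
M6: 271.3 mi
The fifth-nearest is M2 at 238.1 mi.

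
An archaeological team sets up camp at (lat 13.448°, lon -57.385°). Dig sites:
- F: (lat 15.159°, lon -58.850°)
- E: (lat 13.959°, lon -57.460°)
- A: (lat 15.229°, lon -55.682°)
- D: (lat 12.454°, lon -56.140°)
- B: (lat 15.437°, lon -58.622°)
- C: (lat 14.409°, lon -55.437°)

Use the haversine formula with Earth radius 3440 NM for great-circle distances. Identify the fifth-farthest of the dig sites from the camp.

D

Distance to each, sorted:
A: 145.8 NM
B: 139.4 NM
F: 133.5 NM
C: 127.3 NM
D: 94.2 NM
E: 31.0 NM
The fifth-farthest is D at 94.2 NM.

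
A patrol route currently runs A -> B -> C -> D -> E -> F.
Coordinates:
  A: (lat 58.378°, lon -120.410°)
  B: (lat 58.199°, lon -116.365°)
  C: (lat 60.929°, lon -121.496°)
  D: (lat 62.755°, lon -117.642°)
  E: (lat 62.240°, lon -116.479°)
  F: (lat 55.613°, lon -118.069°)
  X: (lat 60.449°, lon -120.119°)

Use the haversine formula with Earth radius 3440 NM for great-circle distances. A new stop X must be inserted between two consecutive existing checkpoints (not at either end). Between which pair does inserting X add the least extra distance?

Added distance for inserting X between each consecutive pair:
A–B: 173.9 NM
B–C: 0.8 NM
C–D: 50.4 NM
D–E: 260.9 NM
E–F: 46.8 NM
Smallest added distance is 0.8 NM, inserting between B and C.

between B and C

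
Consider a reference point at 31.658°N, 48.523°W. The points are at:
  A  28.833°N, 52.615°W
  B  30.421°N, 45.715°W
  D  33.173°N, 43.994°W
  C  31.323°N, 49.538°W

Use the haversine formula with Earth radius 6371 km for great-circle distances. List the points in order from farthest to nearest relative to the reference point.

A, D, B, C

Distances from the reference point:
A 28.833°N, 52.615°W: 503.1 km
D 33.173°N, 43.994°W: 457.2 km
B 30.421°N, 45.715°W: 300.8 km
C 31.323°N, 49.538°W: 103.2 km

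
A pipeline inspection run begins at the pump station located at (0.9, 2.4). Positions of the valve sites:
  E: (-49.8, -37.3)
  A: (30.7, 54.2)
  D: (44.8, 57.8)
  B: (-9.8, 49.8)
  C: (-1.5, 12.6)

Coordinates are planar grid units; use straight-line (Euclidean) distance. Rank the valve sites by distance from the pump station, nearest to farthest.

C, B, A, E, D

Computing each straight-line distance from (0.9, 2.4):
C (-1.5, 12.6): 10.5
B (-9.8, 49.8): 48.6
A (30.7, 54.2): 59.8
E (-49.8, -37.3): 64.4
D (44.8, 57.8): 70.7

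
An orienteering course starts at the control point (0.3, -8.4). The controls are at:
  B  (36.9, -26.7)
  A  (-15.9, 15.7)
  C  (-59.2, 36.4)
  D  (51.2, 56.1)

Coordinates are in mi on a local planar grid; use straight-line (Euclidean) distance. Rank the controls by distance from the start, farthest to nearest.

Computing each straight-line distance from (0.3, -8.4):
D (51.2, 56.1): 82.2 mi
C (-59.2, 36.4): 74.5 mi
B (36.9, -26.7): 40.9 mi
A (-15.9, 15.7): 29.0 mi

D, C, B, A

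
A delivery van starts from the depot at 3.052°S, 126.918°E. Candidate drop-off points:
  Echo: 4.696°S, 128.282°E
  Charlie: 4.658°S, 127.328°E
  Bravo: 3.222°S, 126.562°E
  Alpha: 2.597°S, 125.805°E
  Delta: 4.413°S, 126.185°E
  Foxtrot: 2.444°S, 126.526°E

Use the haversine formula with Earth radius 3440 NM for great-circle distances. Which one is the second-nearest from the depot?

Distances from the depot (3.052°S, 126.918°E):
Bravo: 23.7 NM
Foxtrot: 43.4 NM
Alpha: 72.1 NM
Delta: 92.8 NM
Charlie: 99.5 NM
Echo: 128.1 NM
The second-nearest is Foxtrot at 43.4 NM.

Foxtrot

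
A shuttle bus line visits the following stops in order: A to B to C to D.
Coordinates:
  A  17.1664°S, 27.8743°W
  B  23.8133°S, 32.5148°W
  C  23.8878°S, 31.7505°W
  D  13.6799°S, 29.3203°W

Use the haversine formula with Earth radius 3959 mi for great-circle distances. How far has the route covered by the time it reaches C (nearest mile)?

597 mi

Leg distances:
A→B: 548.6 mi  (cumulative 548.6 mi)
B→C: 48.6 mi  (cumulative 597.2 mi)
Cumulative distance at C ≈ 597 mi.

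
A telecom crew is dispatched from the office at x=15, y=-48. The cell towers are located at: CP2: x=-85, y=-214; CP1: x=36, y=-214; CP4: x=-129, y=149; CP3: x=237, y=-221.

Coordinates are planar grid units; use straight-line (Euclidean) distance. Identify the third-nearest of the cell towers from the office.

CP4

Distances from the office (x=15, y=-48):
CP1: 167.3
CP2: 193.8
CP4: 244.0
CP3: 281.4
The third-nearest is CP4 at 244.0.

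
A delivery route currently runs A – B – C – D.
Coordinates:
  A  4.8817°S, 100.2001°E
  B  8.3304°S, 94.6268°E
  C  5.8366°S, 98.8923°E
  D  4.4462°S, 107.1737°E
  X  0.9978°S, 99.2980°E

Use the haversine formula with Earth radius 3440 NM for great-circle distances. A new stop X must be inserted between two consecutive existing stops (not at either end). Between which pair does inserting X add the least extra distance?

Added distance for inserting X between each consecutive pair:
A–B: 369.2 NM
B–C: 518.0 NM
C–D: 305.0 NM
Smallest added distance is 305.0 NM, inserting between C and D.

between C and D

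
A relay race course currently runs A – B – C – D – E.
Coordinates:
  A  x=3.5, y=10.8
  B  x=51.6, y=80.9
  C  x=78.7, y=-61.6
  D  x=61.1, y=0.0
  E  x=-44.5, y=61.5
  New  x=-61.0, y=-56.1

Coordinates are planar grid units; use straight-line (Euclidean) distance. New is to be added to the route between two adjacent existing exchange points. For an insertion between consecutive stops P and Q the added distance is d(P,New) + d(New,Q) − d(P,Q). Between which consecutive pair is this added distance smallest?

between D and E

Added distance for inserting New between each consecutive pair:
A–B: 185.2
B–C: 172.1
C–D: 210.1
D–E: 130.9
Smallest added distance is 130.9, inserting between D and E.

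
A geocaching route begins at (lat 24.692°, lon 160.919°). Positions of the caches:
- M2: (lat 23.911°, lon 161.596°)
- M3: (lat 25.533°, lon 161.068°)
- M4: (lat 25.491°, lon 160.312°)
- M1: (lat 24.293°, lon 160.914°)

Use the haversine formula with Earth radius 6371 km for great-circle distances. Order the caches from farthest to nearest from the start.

Computing each great-circle distance from (lat 24.692°, lon 160.919°):
M2 (lat 23.911°, lon 161.596°): 110.7 km
M4 (lat 25.491°, lon 160.312°): 107.8 km
M3 (lat 25.533°, lon 161.068°): 94.7 km
M1 (lat 24.293°, lon 160.914°): 44.4 km

M2, M4, M3, M1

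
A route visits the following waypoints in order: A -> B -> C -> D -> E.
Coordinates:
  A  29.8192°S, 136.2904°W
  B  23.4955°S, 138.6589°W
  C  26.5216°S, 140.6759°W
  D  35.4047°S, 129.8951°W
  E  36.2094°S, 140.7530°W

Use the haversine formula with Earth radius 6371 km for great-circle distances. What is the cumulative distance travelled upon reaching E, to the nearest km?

3541 km

Leg distances:
A→B: 741.4 km  (cumulative 741.4 km)
B→C: 393.1 km  (cumulative 1134.5 km)
C→D: 1423.8 km  (cumulative 2558.3 km)
D→E: 982.7 km  (cumulative 3541.0 km)
Cumulative distance at E ≈ 3541 km.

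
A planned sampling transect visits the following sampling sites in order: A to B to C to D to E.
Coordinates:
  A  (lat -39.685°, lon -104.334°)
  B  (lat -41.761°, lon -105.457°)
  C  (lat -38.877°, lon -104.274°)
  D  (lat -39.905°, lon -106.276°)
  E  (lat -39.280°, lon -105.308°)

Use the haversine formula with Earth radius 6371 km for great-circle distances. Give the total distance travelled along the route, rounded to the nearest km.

900 km

Leg distances:
A→B: 249.5 km  (cumulative 249.5 km)
B→C: 336.0 km  (cumulative 585.5 km)
C→D: 206.5 km  (cumulative 792.0 km)
D→E: 108.2 km  (cumulative 900.2 km)
Total route length ≈ 900 km.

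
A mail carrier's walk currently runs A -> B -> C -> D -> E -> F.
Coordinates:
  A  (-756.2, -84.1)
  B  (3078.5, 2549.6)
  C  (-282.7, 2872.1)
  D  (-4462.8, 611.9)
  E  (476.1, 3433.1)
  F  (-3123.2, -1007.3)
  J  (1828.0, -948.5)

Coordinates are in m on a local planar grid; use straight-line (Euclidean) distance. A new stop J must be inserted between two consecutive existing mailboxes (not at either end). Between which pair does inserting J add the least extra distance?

Added distance for inserting J between each consecutive pair:
A–B: 1787.8 m
B–C: 4703.1 m
C–D: 6094.3 m
D–E: 5379.0 m
E–F: 3821.0 m
Smallest added distance is 1787.8 m, inserting between A and B.

between A and B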